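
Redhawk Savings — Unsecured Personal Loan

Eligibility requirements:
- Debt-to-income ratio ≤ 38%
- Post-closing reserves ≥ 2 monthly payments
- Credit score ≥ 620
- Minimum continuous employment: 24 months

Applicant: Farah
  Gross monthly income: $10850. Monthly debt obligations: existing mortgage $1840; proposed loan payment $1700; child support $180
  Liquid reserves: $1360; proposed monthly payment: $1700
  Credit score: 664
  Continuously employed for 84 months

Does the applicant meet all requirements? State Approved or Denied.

Denied

Total monthly debts = (1,840 + 1,700 + 180) = 3,720. DTI: 3,720 ÷ 10,850 = 34.3%, within the 38% cap
Reserves = 1,360/1,700 = 0.8 months < 2
Credit score 664 ≥ 620 (meets)
Employment 84 ≥ 24 months
Fails on reserves.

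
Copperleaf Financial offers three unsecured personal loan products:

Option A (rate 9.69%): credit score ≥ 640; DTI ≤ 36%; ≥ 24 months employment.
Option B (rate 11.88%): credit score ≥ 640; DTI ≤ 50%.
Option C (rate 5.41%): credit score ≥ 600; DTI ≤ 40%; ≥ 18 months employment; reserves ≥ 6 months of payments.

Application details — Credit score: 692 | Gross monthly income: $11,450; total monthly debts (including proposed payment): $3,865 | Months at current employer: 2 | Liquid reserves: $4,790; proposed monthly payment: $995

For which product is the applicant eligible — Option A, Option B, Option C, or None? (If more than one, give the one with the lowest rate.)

DTI = 3,865/11,450 = 33.8%.
Reserves = 4,790/995 = 4.8 months.
Option A: score 692 ≥ 640; DTI 33.8% ≤ 36%; employment 2 < 24 mo → does not qualify.
Option B: score 692 ≥ 640; DTI 33.8% ≤ 50% → qualifies.
Option C: score 692 ≥ 600; DTI 33.8% ≤ 40%; employment 2 < 18 mo; reserves 4.8 < 6 mo → does not qualify.

Option B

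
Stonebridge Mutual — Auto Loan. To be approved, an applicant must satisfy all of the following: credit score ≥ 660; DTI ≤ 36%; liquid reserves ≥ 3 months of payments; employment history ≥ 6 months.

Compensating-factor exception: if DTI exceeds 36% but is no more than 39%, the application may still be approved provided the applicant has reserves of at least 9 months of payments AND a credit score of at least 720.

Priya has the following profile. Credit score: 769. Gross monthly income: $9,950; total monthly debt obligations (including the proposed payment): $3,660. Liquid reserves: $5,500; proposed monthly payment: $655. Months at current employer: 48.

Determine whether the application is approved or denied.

Credit score 769 ≥ 660 (meets base)
DTI: 3,660 ÷ 9,950 = 36.8%, over the 36% base limit.
Reserves: 5,500 ÷ 655 = 8.4 months (meets 3-month minimum)
Employment 48 ≥ 6 months
DTI 36.8% is within the 36%–39% exception band; checking compensating factors.
Override check — reserves: 8.4 mo (short of 9); score: 769 (ok).
Override conditions not both satisfied; exception does not apply.

Denied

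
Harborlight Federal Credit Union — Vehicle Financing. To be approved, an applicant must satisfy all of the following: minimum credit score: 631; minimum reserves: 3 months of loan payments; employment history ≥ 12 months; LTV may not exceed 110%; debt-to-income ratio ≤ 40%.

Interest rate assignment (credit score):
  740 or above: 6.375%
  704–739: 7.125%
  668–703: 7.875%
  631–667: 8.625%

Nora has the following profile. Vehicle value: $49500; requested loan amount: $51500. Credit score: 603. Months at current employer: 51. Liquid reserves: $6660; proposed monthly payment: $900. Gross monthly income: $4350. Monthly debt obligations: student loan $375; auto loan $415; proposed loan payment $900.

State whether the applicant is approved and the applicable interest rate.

Denied

Credit score 603 < 631 (below minimum)
Total monthly debts = (375 + 415 + 900) = 1,690. DTI = 1,690/4,350 = 38.9% ≤ 40%
Loan-to-value = 51,500/49,500 = 104% — pass (110% max)
Employment 51 ≥ 12 months
Liquid reserves cover 6,660/900 = 7.4 months — ≥ 3 required
Not all requirements met → denied.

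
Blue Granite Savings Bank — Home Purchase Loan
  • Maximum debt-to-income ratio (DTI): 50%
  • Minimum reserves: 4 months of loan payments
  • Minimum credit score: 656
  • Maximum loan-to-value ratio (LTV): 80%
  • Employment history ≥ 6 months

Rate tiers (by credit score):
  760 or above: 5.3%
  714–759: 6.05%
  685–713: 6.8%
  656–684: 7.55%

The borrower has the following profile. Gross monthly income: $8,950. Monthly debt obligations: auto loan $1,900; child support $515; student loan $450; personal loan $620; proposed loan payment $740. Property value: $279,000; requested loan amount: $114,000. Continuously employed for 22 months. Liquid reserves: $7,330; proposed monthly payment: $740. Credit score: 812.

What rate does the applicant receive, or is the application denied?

Credit score 812 ≥ 656 (meets minimum)
Liquid reserves cover 7,330/740 = 9.9 months — ≥ 4 required
Loan-to-value = 114,000/279,000 = 40.9% — pass (80% max)
Total monthly debts = (1,900 + 515 + 450 + 620 + 740) = 4,225. DTI = 4,225/8,950 = 47.2% ≤ 50%
Employment 22 ≥ 6 months
All requirements met. Score 812 falls in the 760 or above tier → 5.3%.

Approved at 5.3%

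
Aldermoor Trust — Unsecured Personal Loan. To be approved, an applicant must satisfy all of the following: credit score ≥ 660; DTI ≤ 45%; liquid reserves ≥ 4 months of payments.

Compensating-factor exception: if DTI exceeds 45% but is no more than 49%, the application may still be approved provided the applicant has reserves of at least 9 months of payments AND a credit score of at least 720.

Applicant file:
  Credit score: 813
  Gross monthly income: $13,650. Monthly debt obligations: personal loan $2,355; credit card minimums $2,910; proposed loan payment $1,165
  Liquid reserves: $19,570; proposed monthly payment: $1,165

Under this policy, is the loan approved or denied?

Approved

Credit score 813 ≥ 660 (meets base)
Total debts = (2,355 + 2,910 + 1,165) = 6,430. DTI: 6,430 ÷ 13,650 = 47.1%, over the 45% base limit.
Reserves = 19,570/1,165 = 16.8 months ≥ 4
47.1% falls in the override range (45%–49%), so the compensating-factor test applies.
Override check — reserves: 16.8 mo (ok); score: 813 (ok).
Both override conditions satisfied; DTI exception granted.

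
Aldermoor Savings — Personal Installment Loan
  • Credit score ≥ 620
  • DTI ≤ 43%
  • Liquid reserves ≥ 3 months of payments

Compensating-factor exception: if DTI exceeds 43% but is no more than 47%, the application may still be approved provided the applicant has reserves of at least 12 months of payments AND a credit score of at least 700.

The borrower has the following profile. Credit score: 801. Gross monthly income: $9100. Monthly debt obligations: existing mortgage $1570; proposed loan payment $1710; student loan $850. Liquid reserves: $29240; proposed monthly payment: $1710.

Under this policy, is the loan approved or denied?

Approved

Credit score 801 ≥ 620 (meets base)
Total debts = (1,570 + 1,710 + 850) = 4,130. DTI: 4,130 ÷ 9,100 = 45.4%, over the 43% base limit.
Reserves = 29,240/1,710 = 17.1 months ≥ 3
DTI 45.4% is within the 43%–47% exception band; checking compensating factors.
Reserves 17.1 ≥ 12 months; credit score 801 ≥ 700.
Both compensating conditions met → exception applies.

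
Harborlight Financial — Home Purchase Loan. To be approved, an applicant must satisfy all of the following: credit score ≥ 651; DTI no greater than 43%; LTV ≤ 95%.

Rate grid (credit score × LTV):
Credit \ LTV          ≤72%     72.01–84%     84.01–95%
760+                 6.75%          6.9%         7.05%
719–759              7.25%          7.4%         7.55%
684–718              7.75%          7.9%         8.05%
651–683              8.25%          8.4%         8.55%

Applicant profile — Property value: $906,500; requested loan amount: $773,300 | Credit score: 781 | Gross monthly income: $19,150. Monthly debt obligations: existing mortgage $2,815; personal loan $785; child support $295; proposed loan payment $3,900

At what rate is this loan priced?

Credit score 781 ≥ 651; Total monthly debts = (2,815 + 785 + 295 + 3,900) = 7,795. DTI: 7,795 ÷ 19,150 = 40.7%, within the 43% cap
LTV = 773,300/906,500 = 85.3% ≤ 95%
Score 781 is in the 760+ band; LTV 85.3% is in the 84.01–95% band → 7.05%.

7.05%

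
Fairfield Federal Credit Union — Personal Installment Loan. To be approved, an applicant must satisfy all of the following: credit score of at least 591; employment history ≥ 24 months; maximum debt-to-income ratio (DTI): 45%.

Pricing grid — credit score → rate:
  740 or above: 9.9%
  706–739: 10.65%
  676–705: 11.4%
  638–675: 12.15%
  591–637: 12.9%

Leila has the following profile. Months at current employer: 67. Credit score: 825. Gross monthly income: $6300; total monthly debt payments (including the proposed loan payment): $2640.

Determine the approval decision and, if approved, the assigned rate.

Credit score 825 ≥ 591 (meets minimum)
Employment 67 ≥ 24 months
Debt-to-income = 2,640/6,300 = 41.9% — meets 45% limit
All requirements met. Score 825 falls in the 740 or above tier → 9.9%.

Approved at 9.9%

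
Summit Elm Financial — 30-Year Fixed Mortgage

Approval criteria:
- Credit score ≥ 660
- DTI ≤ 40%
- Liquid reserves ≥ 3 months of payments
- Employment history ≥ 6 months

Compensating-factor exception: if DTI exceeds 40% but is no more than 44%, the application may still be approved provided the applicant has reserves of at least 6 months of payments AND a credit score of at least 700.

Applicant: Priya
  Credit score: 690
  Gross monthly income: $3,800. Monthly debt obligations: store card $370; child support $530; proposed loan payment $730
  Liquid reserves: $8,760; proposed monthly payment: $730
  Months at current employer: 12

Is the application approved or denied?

Denied

Credit score 690 ≥ 660 (meets base)
Total debts = (370 + 530 + 730) = 1,630. DTI: 1,630 ÷ 3,800 = 42.9%, over the 40% base limit.
Reserves = 8,760/730 = 12.0 months ≥ 3
Employment 12 ≥ 6 months
DTI 42.9% is within the 40%–44% exception band; checking compensating factors.
Reserves 12.0 ≥ 6 months; credit score 690 < 700.
Compensating-factor requirement not fully met.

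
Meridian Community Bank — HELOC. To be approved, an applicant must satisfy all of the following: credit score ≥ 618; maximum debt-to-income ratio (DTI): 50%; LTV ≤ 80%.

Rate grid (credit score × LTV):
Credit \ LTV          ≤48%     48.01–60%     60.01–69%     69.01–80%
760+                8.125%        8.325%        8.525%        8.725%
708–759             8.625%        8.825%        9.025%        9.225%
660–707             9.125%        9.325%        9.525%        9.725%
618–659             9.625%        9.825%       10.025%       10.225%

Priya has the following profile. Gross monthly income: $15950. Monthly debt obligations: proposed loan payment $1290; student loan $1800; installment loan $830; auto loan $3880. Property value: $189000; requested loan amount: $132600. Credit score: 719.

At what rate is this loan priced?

9.225%

Credit score 719 ≥ 618; Total monthly debts = (1,290 + 1,800 + 830 + 3,880) = 7,800. Debt-to-income = 7,800/15,950 = 48.9% — meets 50% limit
LTV = 132,600/189,000 = 70.2% ≤ 80%
Credit 719 → row 708–759; LTV 70.2% → column 69.01–80%. Grid cell → 9.225%.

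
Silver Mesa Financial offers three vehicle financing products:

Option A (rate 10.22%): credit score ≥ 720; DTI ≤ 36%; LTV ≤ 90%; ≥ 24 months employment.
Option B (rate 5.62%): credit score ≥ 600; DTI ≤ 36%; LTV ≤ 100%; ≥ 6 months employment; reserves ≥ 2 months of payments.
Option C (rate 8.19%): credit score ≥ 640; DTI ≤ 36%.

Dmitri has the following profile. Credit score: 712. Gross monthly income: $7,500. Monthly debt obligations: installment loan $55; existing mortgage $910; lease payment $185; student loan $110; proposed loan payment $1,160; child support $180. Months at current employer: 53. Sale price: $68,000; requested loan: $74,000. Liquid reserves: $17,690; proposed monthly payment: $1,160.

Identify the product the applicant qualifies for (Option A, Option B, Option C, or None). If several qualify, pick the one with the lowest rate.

Total debts = (55 + 910 + 185 + 110 + 1,160 + 180) = 2,600; DTI = 2,600/7,500 = 34.7%.
LTV = 74,000/68,000 = 108.8%.
Reserves = 17,690/1,160 = 15.2 months.
Option A: score 712 < 720; DTI 34.7% ≤ 36%; LTV 108.8% > 90%; employment 53 ≥ 24 mo → does not qualify.
Option B: score 712 ≥ 600; DTI 34.7% ≤ 36%; LTV 108.8% > 100%; employment 53 ≥ 6 mo; reserves 15.2 ≥ 2 mo → does not qualify.
Option C: score 712 ≥ 640; DTI 34.7% ≤ 36% → qualifies.

Option C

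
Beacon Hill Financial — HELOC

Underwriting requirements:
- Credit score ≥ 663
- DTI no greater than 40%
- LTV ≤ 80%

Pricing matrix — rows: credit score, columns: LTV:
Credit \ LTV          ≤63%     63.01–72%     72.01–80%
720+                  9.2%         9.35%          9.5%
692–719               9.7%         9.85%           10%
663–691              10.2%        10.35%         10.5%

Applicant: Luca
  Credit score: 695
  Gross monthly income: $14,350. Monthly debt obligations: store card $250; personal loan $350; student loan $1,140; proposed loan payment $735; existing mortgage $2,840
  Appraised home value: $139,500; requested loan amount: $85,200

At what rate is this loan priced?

Credit score 695 ≥ 663; Total monthly debts = (250 + 350 + 1,140 + 735 + 2,840) = 5,315. Debt-to-income = 5,315/14,350 = 37% — meets 40% limit
LTV: 85,200 ÷ 139,500 = 61.1%, within 80% cap
Score 695 is in the 692–719 band; LTV 61.1% is in the ≤63% band → 9.7%.

9.7%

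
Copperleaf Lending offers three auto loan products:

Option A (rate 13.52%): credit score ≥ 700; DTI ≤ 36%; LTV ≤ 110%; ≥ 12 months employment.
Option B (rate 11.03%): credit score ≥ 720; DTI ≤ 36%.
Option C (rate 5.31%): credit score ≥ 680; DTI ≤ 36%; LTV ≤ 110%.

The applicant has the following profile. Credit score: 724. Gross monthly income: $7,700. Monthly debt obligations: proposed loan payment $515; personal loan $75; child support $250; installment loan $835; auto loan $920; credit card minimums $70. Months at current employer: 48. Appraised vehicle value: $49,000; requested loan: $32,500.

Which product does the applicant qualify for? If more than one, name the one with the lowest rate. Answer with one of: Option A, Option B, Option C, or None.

Total debts = (515 + 75 + 250 + 835 + 920 + 70) = 2,665; DTI = 2,665/7,700 = 34.6%.
LTV = 32,500/49,000 = 66.3%.
Option A: score 724 ≥ 700; DTI 34.6% ≤ 36%; LTV 66.3% ≤ 110%; employment 48 ≥ 12 mo → qualifies.
Option B: score 724 ≥ 720; DTI 34.6% ≤ 36% → qualifies.
Option C: score 724 ≥ 680; DTI 34.6% ≤ 36%; LTV 66.3% ≤ 110% → qualifies.
Qualifying: Option A, Option B, Option C. Lowest rate is 5.31% → Option C.

Option C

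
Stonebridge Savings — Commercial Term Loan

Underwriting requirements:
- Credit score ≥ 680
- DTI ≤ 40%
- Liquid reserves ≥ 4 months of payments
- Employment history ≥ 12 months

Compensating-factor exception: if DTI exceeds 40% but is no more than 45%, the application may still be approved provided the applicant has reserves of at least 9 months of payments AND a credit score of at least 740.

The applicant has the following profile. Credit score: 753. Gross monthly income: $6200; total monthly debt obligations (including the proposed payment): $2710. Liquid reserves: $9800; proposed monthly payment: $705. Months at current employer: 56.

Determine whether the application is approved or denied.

Approved

Credit score 753 ≥ 680 (meets base)
DTI = 2,710/6,200 = 43.7% > 40% — standard DTI limit exceeded.
Liquid reserves cover 9,800/705 = 13.9 months — ≥ 4 required
Employment 56 ≥ 12 months
43.7% falls in the override range (40%–45%), so the compensating-factor test applies.
Override check — reserves: 13.9 mo (ok); score: 753 (ok).
Both compensating conditions met → exception applies.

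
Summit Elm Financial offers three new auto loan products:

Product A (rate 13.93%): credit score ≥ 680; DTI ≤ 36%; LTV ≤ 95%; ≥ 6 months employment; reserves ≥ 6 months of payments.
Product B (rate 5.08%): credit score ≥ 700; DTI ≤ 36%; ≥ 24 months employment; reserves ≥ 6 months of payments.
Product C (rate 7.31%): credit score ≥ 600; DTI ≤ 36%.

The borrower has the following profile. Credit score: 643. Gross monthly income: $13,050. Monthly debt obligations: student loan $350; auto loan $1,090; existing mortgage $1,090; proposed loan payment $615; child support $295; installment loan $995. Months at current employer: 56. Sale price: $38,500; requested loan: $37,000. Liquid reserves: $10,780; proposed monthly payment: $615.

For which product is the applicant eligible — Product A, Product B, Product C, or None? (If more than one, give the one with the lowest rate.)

Total debts = (350 + 1,090 + 1,090 + 615 + 295 + 995) = 4,435; DTI = 4,435/13,050 = 34%.
LTV = 37,000/38,500 = 96.1%.
Reserves = 10,780/615 = 17.5 months.
Product A: score 643 < 680; DTI 34% ≤ 36%; LTV 96.1% > 95%; employment 56 ≥ 6 mo; reserves 17.5 ≥ 6 mo → does not qualify.
Product B: score 643 < 700; DTI 34% ≤ 36%; employment 56 ≥ 24 mo; reserves 17.5 ≥ 6 mo → does not qualify.
Product C: score 643 ≥ 600; DTI 34% ≤ 36% → qualifies.

Product C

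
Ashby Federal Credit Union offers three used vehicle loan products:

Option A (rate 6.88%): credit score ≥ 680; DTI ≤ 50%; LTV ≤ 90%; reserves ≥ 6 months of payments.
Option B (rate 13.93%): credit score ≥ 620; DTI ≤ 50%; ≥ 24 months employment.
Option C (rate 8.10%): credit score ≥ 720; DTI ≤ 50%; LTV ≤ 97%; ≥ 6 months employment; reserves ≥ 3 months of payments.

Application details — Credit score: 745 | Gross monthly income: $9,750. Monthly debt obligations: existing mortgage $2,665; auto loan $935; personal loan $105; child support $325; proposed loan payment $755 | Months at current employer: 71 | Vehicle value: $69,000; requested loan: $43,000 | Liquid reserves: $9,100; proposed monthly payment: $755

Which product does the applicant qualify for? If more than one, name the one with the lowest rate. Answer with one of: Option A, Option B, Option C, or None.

Option A

Total debts = (2,665 + 935 + 105 + 325 + 755) = 4,785; DTI = 4,785/9,750 = 49.1%.
LTV = 43,000/69,000 = 62.3%.
Reserves = 9,100/755 = 12.1 months.
Option A: score 745 ≥ 680; DTI 49.1% ≤ 50%; LTV 62.3% ≤ 90%; reserves 12.1 ≥ 6 mo → qualifies.
Option B: score 745 ≥ 620; DTI 49.1% ≤ 50%; employment 71 ≥ 24 mo → qualifies.
Option C: score 745 ≥ 720; DTI 49.1% ≤ 50%; LTV 62.3% ≤ 97%; employment 71 ≥ 6 mo; reserves 12.1 ≥ 3 mo → qualifies.
Qualifying: Option A, Option B, Option C. Lowest rate is 6.88% → Option A.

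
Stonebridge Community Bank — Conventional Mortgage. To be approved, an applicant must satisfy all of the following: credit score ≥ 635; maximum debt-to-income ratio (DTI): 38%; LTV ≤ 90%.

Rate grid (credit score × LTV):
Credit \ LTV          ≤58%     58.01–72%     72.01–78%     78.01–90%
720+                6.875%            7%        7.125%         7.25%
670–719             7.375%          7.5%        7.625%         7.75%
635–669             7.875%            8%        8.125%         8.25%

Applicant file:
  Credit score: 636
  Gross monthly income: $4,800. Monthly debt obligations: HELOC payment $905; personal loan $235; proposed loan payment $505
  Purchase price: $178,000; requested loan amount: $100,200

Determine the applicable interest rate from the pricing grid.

7.875%

Credit score 636 ≥ 635; Total monthly debts = (905 + 235 + 505) = 1,645. DTI: 1,645 ÷ 4,800 = 34.3%, within the 38% cap
Loan-to-value = 100,200/178,000 = 56.3% — pass (90% max)
Credit 636 → row 635–669; LTV 56.3% → column ≤58%. Grid cell → 7.875%.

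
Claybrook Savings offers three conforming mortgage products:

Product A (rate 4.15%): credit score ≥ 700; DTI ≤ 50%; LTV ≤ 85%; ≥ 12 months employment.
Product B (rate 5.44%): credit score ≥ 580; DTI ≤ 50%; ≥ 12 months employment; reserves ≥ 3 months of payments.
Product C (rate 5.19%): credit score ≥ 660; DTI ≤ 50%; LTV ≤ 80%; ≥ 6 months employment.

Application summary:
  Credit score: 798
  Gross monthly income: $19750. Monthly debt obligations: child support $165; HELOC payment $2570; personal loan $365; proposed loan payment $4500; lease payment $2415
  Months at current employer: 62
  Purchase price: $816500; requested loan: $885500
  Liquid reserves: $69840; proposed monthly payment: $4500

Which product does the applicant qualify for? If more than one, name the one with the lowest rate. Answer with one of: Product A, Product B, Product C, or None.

Total debts = (165 + 2,570 + 365 + 4,500 + 2,415) = 10,015; DTI = 10,015/19,750 = 50.7%.
LTV = 885,500/816,500 = 108.5%.
Reserves = 69,840/4,500 = 15.5 months.
Product A: score 798 ≥ 700; DTI 50.7% > 50%; LTV 108.5% > 85%; employment 62 ≥ 12 mo → does not qualify.
Product B: score 798 ≥ 580; DTI 50.7% > 50%; employment 62 ≥ 12 mo; reserves 15.5 ≥ 3 mo → does not qualify.
Product C: score 798 ≥ 660; DTI 50.7% > 50%; LTV 108.5% > 80%; employment 62 ≥ 6 mo → does not qualify.

None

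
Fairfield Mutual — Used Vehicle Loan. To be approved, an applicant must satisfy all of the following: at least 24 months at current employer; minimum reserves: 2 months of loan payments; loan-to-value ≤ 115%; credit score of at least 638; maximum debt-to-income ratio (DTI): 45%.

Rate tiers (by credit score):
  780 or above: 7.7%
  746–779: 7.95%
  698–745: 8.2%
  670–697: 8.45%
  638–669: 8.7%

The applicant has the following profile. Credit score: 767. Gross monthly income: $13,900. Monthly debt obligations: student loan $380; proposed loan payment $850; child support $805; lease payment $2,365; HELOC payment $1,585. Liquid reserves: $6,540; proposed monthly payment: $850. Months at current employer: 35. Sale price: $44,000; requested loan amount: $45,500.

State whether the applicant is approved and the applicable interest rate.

Approved at 7.95%

Credit score 767 ≥ 638 (meets minimum)
LTV: 45,500 ÷ 44,000 = 103.4%, within 115% cap
Employment 35 ≥ 24 months
Total monthly debts = (380 + 850 + 805 + 2,365 + 1,585) = 5,985. Debt-to-income = 5,985/13,900 = 43.1% — meets 45% limit
Liquid reserves cover 6,540/850 = 7.7 months — ≥ 2 required
All requirements met. Score 767 falls in the 746–779 tier → 7.95%.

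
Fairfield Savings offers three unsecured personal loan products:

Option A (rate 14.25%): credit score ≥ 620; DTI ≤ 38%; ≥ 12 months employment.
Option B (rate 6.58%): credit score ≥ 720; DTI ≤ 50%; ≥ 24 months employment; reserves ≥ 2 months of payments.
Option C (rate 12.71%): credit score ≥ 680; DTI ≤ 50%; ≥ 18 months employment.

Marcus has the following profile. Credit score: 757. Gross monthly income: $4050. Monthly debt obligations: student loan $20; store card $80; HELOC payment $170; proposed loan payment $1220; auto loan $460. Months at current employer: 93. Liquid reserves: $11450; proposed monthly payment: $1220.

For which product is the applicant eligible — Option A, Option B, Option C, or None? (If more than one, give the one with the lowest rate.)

Total debts = (20 + 80 + 170 + 1,220 + 460) = 1,950; DTI = 1,950/4,050 = 48.1%.
Reserves = 11,450/1,220 = 9.4 months.
Option A: score 757 ≥ 620; DTI 48.1% > 38%; employment 93 ≥ 12 mo → does not qualify.
Option B: score 757 ≥ 720; DTI 48.1% ≤ 50%; employment 93 ≥ 24 mo; reserves 9.4 ≥ 2 mo → qualifies.
Option C: score 757 ≥ 680; DTI 48.1% ≤ 50%; employment 93 ≥ 18 mo → qualifies.
Qualifying: Option B, Option C. Lowest rate is 6.58% → Option B.

Option B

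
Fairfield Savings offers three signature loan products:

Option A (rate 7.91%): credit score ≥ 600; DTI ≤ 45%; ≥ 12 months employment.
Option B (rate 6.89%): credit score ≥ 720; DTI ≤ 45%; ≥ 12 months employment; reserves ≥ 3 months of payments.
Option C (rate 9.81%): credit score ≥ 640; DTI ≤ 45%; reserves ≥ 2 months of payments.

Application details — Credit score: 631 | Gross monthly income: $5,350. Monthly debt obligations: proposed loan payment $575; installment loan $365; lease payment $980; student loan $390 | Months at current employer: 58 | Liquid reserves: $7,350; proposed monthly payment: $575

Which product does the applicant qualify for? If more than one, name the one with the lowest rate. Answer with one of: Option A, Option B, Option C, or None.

Total debts = (575 + 365 + 980 + 390) = 2,310; DTI = 2,310/5,350 = 43.2%.
Reserves = 7,350/575 = 12.8 months.
Option A: score 631 ≥ 600; DTI 43.2% ≤ 45%; employment 58 ≥ 12 mo → qualifies.
Option B: score 631 < 720; DTI 43.2% ≤ 45%; employment 58 ≥ 12 mo; reserves 12.8 ≥ 3 mo → does not qualify.
Option C: score 631 < 640; DTI 43.2% ≤ 45%; reserves 12.8 ≥ 2 mo → does not qualify.

Option A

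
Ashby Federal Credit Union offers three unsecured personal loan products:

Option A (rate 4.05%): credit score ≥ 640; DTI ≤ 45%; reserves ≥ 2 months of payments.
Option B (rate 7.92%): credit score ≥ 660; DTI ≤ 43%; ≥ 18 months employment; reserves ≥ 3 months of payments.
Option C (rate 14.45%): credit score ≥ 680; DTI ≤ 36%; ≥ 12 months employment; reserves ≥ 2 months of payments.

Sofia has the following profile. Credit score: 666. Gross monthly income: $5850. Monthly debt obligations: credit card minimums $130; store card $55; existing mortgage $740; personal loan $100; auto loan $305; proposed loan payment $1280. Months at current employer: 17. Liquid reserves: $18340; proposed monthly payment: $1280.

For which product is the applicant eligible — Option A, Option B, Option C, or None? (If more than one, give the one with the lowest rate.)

Option A

Total debts = (130 + 55 + 740 + 100 + 305 + 1,280) = 2,610; DTI = 2,610/5,850 = 44.6%.
Reserves = 18,340/1,280 = 14.3 months.
Option A: score 666 ≥ 640; DTI 44.6% ≤ 45%; reserves 14.3 ≥ 2 mo → qualifies.
Option B: score 666 ≥ 660; DTI 44.6% > 43%; employment 17 < 18 mo; reserves 14.3 ≥ 3 mo → does not qualify.
Option C: score 666 < 680; DTI 44.6% > 36%; employment 17 ≥ 12 mo; reserves 14.3 ≥ 2 mo → does not qualify.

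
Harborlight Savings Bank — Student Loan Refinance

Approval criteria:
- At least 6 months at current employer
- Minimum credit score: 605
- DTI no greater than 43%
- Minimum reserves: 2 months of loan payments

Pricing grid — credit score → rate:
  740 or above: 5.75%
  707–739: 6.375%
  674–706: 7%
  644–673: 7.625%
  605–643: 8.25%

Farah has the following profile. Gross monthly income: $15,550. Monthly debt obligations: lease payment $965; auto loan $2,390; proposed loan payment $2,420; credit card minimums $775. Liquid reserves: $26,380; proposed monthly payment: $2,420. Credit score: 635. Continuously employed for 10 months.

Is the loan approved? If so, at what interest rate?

Approved at 8.25%

Credit score 635 ≥ 605 (meets minimum)
Employment 10 ≥ 6 months
Total monthly debts = (965 + 2,390 + 2,420 + 775) = 6,550. Debt-to-income = 6,550/15,550 = 42.1% — meets 43% limit
Reserves: 26,380 ÷ 2,420 = 10.9 months (meets 2-month minimum)
All requirements met. Score 635 falls in the 605–643 tier → 8.25%.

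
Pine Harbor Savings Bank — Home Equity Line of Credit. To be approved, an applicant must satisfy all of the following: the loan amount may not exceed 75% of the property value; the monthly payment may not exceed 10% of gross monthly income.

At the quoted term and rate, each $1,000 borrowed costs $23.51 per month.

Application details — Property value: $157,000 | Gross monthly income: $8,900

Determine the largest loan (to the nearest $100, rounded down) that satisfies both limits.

$37,800

Payment cap: 10% × $8,900 = $890/month.
At $23.51 per $1,000, that supports 890/23.51 × 1,000 ≈ $37,856 → $37,800.
LTV cap: 75% × $157,000 = $117,750 → $117,700.
Binding constraint: payment-to-income.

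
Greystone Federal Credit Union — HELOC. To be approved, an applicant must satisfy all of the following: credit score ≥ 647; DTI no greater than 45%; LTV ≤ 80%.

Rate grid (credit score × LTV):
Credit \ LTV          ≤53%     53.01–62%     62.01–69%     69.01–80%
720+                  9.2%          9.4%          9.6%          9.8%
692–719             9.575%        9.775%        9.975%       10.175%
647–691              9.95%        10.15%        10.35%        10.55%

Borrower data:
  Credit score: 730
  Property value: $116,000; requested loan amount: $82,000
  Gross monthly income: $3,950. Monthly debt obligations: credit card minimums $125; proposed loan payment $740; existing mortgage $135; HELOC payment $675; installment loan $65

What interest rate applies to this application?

Credit score 730 ≥ 647; Total monthly debts = (125 + 740 + 135 + 675 + 65) = 1,740. DTI = 1,740/3,950 = 44.1% ≤ 45%
LTV = 82,000/116,000 = 70.7% ≤ 80%
Score 730 is in the 720+ band; LTV 70.7% is in the 69.01–80% band → 9.8%.

9.8%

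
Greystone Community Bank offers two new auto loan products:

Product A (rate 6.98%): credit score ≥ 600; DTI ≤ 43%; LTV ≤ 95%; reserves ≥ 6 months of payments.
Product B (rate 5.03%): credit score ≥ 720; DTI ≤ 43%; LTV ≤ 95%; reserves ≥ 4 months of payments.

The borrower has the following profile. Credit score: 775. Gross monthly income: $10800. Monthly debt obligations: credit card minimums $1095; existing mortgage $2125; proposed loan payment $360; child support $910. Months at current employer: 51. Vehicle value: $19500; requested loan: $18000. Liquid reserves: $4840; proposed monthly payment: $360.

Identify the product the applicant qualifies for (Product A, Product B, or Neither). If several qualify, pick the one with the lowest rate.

Total debts = (1,095 + 2,125 + 360 + 910) = 4,490; DTI = 4,490/10,800 = 41.6%.
LTV = 18,000/19,500 = 92.3%.
Reserves = 4,840/360 = 13.4 months.
Product A: score 775 ≥ 600; DTI 41.6% ≤ 43%; LTV 92.3% ≤ 95%; reserves 13.4 ≥ 6 mo → qualifies.
Product B: score 775 ≥ 720; DTI 41.6% ≤ 43%; LTV 92.3% ≤ 95%; reserves 13.4 ≥ 4 mo → qualifies.
Qualifying: Product A, Product B. Lowest rate is 5.03% → Product B.

Product B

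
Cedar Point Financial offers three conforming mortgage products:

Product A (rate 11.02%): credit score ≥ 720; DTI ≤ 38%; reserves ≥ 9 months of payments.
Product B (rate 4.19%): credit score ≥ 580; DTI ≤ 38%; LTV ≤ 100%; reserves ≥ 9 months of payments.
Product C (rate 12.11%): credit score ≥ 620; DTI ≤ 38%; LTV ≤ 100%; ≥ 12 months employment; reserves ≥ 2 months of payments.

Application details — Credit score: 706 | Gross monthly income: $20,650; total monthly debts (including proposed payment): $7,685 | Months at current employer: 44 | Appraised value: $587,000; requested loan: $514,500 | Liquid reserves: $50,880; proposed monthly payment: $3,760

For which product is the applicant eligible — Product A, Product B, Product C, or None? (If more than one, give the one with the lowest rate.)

Product B

DTI = 7,685/20,650 = 37.2%.
LTV = 514,500/587,000 = 87.6%.
Reserves = 50,880/3,760 = 13.5 months.
Product A: score 706 < 720; DTI 37.2% ≤ 38%; reserves 13.5 ≥ 9 mo → does not qualify.
Product B: score 706 ≥ 580; DTI 37.2% ≤ 38%; LTV 87.6% ≤ 100%; reserves 13.5 ≥ 9 mo → qualifies.
Product C: score 706 ≥ 620; DTI 37.2% ≤ 38%; LTV 87.6% ≤ 100%; employment 44 ≥ 12 mo; reserves 13.5 ≥ 2 mo → qualifies.
Qualifying: Product B, Product C. Lowest rate is 4.19% → Product B.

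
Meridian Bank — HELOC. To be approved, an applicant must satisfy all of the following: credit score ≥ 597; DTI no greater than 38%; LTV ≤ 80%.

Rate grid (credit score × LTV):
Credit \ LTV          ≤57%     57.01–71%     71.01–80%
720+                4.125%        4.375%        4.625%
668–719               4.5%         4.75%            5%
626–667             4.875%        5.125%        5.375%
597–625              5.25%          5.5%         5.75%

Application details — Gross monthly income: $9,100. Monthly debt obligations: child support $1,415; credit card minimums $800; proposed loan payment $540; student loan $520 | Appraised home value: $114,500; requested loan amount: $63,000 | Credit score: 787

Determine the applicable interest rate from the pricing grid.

4.125%

Credit score 787 ≥ 597; Total monthly debts = (1,415 + 800 + 540 + 520) = 3,275. Debt-to-income = 3,275/9,100 = 36% — meets 38% limit
LTV: 63,000 ÷ 114,500 = 55%, within 80% cap
Row: 787 falls in 720+. Column: 55% falls in ≤57%. Rate = 4.125%.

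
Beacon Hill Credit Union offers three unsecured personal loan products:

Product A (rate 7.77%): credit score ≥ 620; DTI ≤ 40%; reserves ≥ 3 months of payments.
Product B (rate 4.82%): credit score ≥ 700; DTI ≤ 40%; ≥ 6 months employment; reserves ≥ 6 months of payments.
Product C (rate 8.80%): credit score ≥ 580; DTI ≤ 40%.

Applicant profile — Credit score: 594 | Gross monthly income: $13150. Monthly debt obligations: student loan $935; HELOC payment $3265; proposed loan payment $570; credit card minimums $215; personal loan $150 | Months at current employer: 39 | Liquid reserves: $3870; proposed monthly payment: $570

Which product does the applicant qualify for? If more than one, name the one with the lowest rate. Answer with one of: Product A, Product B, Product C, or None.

Product C

Total debts = (935 + 3,265 + 570 + 215 + 150) = 5,135; DTI = 5,135/13,150 = 39%.
Reserves = 3,870/570 = 6.8 months.
Product A: score 594 < 620; DTI 39% ≤ 40%; reserves 6.8 ≥ 3 mo → does not qualify.
Product B: score 594 < 700; DTI 39% ≤ 40%; employment 39 ≥ 6 mo; reserves 6.8 ≥ 6 mo → does not qualify.
Product C: score 594 ≥ 580; DTI 39% ≤ 40% → qualifies.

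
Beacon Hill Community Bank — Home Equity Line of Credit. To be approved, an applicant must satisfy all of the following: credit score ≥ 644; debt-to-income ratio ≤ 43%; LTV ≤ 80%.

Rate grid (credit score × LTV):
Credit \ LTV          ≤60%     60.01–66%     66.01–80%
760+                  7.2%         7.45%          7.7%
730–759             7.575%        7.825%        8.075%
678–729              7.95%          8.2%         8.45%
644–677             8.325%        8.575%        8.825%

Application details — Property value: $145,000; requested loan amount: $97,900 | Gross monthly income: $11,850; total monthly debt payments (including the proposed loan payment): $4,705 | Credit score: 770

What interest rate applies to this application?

Credit score 770 ≥ 644; DTI: 4,705 ÷ 11,850 = 39.7%, within the 43% cap
LTV = 97,900/145,000 = 67.5% ≤ 80%
Row: 770 falls in 760+. Column: 67.5% falls in 66.01–80%. Rate = 7.7%.

7.7%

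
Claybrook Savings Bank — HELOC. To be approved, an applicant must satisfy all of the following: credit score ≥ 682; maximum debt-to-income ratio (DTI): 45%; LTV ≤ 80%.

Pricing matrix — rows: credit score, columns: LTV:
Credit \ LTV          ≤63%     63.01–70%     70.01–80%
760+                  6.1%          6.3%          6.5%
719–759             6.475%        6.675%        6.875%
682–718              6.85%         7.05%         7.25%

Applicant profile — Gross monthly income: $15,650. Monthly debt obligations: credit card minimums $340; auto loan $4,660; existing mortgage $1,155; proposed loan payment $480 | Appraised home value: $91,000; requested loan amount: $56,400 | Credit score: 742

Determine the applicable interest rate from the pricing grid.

Credit score 742 ≥ 682; Total monthly debts = (340 + 4,660 + 1,155 + 480) = 6,635. DTI = 6,635/15,650 = 42.4% ≤ 45%
LTV: 56,400 ÷ 91,000 = 62%, within 80% cap
Row: 742 falls in 719–759. Column: 62% falls in ≤63%. Rate = 6.475%.

6.475%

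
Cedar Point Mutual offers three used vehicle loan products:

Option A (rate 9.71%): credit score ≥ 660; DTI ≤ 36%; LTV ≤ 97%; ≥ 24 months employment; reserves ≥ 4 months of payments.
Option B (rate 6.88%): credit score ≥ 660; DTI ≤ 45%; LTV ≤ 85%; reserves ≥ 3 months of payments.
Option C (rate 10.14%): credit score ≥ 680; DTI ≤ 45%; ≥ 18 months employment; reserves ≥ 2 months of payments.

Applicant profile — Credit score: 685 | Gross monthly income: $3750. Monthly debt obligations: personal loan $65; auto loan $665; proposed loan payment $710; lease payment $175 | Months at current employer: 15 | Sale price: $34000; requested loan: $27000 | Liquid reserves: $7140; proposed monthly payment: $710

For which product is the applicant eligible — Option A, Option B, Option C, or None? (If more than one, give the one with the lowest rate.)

Option B

Total debts = (65 + 665 + 710 + 175) = 1,615; DTI = 1,615/3,750 = 43.1%.
LTV = 27,000/34,000 = 79.4%.
Reserves = 7,140/710 = 10.1 months.
Option A: score 685 ≥ 660; DTI 43.1% > 36%; LTV 79.4% ≤ 97%; employment 15 < 24 mo; reserves 10.1 ≥ 4 mo → does not qualify.
Option B: score 685 ≥ 660; DTI 43.1% ≤ 45%; LTV 79.4% ≤ 85%; reserves 10.1 ≥ 3 mo → qualifies.
Option C: score 685 ≥ 680; DTI 43.1% ≤ 45%; employment 15 < 18 mo; reserves 10.1 ≥ 2 mo → does not qualify.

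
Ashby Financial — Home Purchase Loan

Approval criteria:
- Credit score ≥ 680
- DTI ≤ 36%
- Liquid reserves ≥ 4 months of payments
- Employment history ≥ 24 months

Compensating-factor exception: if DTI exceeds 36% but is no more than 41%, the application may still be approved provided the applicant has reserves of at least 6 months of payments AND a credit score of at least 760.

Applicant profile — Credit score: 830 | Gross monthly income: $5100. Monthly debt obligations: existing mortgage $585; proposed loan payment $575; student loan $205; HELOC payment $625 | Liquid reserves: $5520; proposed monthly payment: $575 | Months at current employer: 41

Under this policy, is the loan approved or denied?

Credit score 830 ≥ 680 (meets base)
Total debts = (585 + 575 + 205 + 625) = 1,990. DTI: 1,990 ÷ 5,100 = 39%, over the 36% base limit.
Reserves = 5,520/575 = 9.6 months ≥ 4
Employment 41 ≥ 24 months
DTI 39% is within the 36%–41% exception band; checking compensating factors.
Reserves 9.6 ≥ 6 months; credit score 830 ≥ 760.
Both compensating conditions met → exception applies.

Approved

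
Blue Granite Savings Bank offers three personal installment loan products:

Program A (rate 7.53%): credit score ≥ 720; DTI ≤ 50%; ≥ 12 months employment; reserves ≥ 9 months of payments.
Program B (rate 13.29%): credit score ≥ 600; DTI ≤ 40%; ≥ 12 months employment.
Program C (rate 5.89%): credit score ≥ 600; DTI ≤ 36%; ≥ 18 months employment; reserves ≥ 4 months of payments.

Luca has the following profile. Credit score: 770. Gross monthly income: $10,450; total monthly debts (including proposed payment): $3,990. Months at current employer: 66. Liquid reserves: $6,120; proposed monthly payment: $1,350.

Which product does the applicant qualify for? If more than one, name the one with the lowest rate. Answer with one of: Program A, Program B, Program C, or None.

DTI = 3,990/10,450 = 38.2%.
Reserves = 6,120/1,350 = 4.5 months.
Program A: score 770 ≥ 720; DTI 38.2% ≤ 50%; employment 66 ≥ 12 mo; reserves 4.5 < 9 mo → does not qualify.
Program B: score 770 ≥ 600; DTI 38.2% ≤ 40%; employment 66 ≥ 12 mo → qualifies.
Program C: score 770 ≥ 600; DTI 38.2% > 36%; employment 66 ≥ 18 mo; reserves 4.5 ≥ 4 mo → does not qualify.

Program B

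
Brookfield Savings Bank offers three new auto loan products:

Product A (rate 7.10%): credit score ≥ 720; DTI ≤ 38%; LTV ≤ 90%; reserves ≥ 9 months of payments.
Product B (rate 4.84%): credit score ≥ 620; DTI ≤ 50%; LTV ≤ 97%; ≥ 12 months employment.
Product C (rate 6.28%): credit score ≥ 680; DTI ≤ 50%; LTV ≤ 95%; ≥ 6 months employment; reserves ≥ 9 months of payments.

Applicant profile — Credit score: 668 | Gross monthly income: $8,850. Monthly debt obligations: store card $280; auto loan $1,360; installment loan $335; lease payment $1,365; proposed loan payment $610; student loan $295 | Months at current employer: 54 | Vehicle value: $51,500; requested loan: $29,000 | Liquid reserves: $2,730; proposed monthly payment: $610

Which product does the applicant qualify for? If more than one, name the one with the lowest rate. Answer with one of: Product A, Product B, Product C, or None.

Total debts = (280 + 1,360 + 335 + 1,365 + 610 + 295) = 4,245; DTI = 4,245/8,850 = 48%.
LTV = 29,000/51,500 = 56.3%.
Reserves = 2,730/610 = 4.5 months.
Product A: score 668 < 720; DTI 48% > 38%; LTV 56.3% ≤ 90%; reserves 4.5 < 9 mo → does not qualify.
Product B: score 668 ≥ 620; DTI 48% ≤ 50%; LTV 56.3% ≤ 97%; employment 54 ≥ 12 mo → qualifies.
Product C: score 668 < 680; DTI 48% ≤ 50%; LTV 56.3% ≤ 95%; employment 54 ≥ 6 mo; reserves 4.5 < 9 mo → does not qualify.

Product B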